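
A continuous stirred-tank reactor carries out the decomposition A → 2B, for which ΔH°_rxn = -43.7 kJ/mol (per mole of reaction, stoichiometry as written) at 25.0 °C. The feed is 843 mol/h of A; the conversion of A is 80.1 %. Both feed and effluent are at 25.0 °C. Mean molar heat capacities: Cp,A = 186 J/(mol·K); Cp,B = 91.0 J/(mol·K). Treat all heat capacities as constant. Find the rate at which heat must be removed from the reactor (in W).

Q_out = 8200 W

Extent of reaction ξ = 0.801 × 843 = 675.24 mol/h
Reaction term: ξ·ΔH°_rxn = 675.24 × -43.7 = -29508 kJ/h
Q = ΔH = -29508 kJ/h = -8.1967 kW
Heat removed = 8196.7 W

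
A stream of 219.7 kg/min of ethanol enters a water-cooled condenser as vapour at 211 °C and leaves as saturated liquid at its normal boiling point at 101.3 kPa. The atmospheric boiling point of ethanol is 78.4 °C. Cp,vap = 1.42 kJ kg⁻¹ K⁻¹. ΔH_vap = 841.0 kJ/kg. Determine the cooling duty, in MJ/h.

vapour 211→78.4 °C: -188.29 kJ/kg
condensation at 78.4 °C: -841 kJ/kg
Δh = -188.29 + -841 = -1029.3 kJ/kg
Q = ṁ·Δh = 219.7 kg/min × -1029.3 kJ/kg = -226140 kJ/min
|Q| = 3768.9 kW = 13568 MJ/h

Q_c = 13600 MJ/h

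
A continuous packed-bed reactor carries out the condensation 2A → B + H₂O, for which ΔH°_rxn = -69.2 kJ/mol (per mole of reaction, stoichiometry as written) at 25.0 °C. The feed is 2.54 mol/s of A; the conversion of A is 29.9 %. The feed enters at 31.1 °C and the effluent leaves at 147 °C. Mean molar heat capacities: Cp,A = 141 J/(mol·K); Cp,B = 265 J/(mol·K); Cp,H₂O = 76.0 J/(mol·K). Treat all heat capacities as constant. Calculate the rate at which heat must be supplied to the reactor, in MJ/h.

Q_in = 64.7 MJ/h

Extent of reaction ξ = 0.299 × 2.54 / 2 = 0.37973 mol/s
Reaction term: ξ·ΔH°_rxn = 0.37973 × -69.2 = -26.277 kJ/s
Sensible, feed 31.1→25 °C: -2.1847 kJ/s
Outlet flows (mol/s): A 1.7805, B 0.37973, H₂O 0.37973
Sensible, products 25→147 °C: 46.426 kJ/s
Q = ΔH = 17.964 kJ/s = 17.964 kW
Heat supplied = 64.672 MJ/h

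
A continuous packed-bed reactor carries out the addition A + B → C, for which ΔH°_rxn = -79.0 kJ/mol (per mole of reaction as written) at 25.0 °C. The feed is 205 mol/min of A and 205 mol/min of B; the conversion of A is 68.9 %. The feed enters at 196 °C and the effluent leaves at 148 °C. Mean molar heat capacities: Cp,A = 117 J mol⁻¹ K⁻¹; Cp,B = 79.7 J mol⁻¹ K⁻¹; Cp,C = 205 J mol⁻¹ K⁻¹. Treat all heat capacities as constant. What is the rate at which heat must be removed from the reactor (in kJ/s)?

Q_out = 216 kJ/s

Extent of reaction ξ = 0.689 × 205 = 141.24 mol/min
Reaction term: ξ·ΔH°_rxn = 141.24 × -79.0 = -11158 kJ/min
Sensible, feed 196→25 °C: -6895.3 kJ/min
Outlet flows (mol/min): A 63.755, B 63.755, C 141.24
Sensible, products 25→148 °C: 5104 kJ/min
Q = ΔH = -12950 kJ/min = -215.83 kW
Heat removed = 215.83 kJ/s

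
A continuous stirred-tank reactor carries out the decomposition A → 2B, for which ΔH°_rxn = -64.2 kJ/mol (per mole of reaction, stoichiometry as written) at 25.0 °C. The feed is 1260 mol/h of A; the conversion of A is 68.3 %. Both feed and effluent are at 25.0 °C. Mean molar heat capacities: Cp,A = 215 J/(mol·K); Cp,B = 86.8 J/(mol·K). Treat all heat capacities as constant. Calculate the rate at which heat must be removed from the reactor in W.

Q_out = 15300 W

Extent of reaction ξ = 0.683 × 1260 = 860.58 mol/h
Reaction term: ξ·ΔH°_rxn = 860.58 × -64.2 = -55249 kJ/h
Q = ΔH = -55249 kJ/h = -15.347 kW
Heat removed = 15347 W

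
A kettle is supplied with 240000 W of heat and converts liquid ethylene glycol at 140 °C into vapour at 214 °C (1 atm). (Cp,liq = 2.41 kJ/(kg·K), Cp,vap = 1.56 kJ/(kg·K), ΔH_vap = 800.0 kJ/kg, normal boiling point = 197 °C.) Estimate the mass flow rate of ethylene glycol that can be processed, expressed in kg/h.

Δh = 2.41×(197−140) + 800.0 + 1.56×(214−197) = 963.89 kJ/kg
Q = 240000 W = 240 kJ/s = 864000 kJ/h
ṁ = Q/Δh = 864000 / 963.89 = 896.37 kg/h

ṁ = 896 kg/h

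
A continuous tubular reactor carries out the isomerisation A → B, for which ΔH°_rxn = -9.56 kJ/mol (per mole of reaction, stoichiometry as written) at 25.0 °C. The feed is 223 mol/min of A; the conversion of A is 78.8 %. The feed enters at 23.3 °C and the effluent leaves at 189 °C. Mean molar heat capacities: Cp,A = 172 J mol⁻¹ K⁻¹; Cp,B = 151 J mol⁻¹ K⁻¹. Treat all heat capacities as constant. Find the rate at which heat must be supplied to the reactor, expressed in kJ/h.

Q_in = 244000 kJ/h

Extent of reaction ξ = 0.788 × 223 = 175.72 mol/min
Reaction term: ξ·ΔH°_rxn = 175.72 × -9.56 = -1679.9 kJ/min
Sensible, feed 23.3→25 °C: 65.205 kJ/min
Outlet flows (mol/min): A 47.276, B 175.72
Sensible, products 25→189 °C: 5685.2 kJ/min
Q = ΔH = 4070.5 kJ/min = 67.841 kW
Heat supplied = 244230 kJ/h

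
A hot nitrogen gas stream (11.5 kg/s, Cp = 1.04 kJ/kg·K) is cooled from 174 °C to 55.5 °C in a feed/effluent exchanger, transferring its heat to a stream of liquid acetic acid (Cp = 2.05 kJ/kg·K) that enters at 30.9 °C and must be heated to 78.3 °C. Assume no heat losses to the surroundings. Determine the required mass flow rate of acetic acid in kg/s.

ṁ_c = 14.6 kg/s

Heat released by hot stream: Q = 11.5 × 1.04 × (174 − 55.5) = 1417.3 kJ/s
Energy balance on cold side (adiabatic exchanger): Q = ṁ_c·Cp_c·(T_c,out − T_c,in)
ṁ_c = 1417.3 / [2.05 × (78.3 − 30.9)] = 14.585 kg/s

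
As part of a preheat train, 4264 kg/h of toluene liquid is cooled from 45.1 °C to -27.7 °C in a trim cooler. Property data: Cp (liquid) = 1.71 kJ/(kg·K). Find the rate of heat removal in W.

Q_c = 147000 W

Q = ṁ·Cp·ΔT = 4264 × 1.71 × (-27.7 − 45.1) = -530820 kJ/h
Converting: 530820 / 3600 s = 147.45 kW
Cooling duty = 147450 W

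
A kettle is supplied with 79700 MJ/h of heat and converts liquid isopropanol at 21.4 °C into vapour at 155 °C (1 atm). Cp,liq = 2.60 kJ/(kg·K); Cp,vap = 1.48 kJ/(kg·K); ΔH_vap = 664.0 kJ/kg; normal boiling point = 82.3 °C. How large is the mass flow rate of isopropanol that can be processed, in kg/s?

ṁ = 23.8 kg/s

Δh = 2.60×(82.3−21.4) + 664.0 + 1.48×(155−82.3) = 929.94 kJ/kg
Q = 79700 MJ/h = 22139 kJ/s = 22139 kJ/s
ṁ = Q/Δh = 22139 / 929.94 = 23.807 kg/s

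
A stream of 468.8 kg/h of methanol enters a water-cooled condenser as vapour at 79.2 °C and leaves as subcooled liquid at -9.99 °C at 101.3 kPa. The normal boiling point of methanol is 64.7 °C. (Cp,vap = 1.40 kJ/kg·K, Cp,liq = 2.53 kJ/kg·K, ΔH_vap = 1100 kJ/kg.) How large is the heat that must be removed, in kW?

Q_c = 170 kW

vapour 79.2→64.7 °C: -20.3 kJ/kg
condensation at 64.7 °C: -1100 kJ/kg
liquid 64.7→-9.99 °C: -188.97 kJ/kg
Δh = -20.3 + -1100 + -188.97 = -1309.3 kJ/kg
Q = ṁ·Δh = 468.8 kg/h × -1309.3 kJ/kg = -613780 kJ/h
|Q| = 170.5 kW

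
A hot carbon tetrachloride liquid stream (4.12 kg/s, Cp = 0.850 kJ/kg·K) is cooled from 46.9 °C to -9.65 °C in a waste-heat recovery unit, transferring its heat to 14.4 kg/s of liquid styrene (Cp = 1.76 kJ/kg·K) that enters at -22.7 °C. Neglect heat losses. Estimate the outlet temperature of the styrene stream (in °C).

Heat released by hot stream: Q = 4.12 × 0.850 × (46.9 − -9.65) = 198.04 kJ/s
Energy balance on cold side (adiabatic exchanger): Q = ṁ_c·Cp_c·(T_c,out − T_c,in)
T_c,out = -22.7 + 198.04/(14.4 × 1.76) = -14.886 °C

T_c,out = -14.9 °C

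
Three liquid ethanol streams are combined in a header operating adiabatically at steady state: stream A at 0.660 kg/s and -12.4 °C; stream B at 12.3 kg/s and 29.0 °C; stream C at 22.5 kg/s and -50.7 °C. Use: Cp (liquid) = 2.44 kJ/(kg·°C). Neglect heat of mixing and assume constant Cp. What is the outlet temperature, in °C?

T_out = -22.3 °C

Adiabatic, steady state ⇒ Σ ṁᵢCp,ᵢ(T_out − Tᵢ) = 0
Σ ṁᵢCp,ᵢTᵢ = 0.660×2.44×-12.4 + 12.3×2.44×29.0 + 22.5×2.44×-50.7 = -1933.1
Σ ṁᵢCp,ᵢ = 0.660×2.44 + 12.3×2.44 + 22.5×2.44 = 86.522
T_out = -1933.1 / 86.522 = -22.342 °C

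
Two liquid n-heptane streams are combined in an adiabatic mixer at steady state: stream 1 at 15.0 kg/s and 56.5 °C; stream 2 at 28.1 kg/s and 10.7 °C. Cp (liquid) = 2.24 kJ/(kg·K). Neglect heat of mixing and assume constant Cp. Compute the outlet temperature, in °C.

T_out = 26.6 °C

Adiabatic, steady state ⇒ Σ ṁᵢCp,ᵢ(T_out − Tᵢ) = 0
Σ ṁᵢCp,ᵢTᵢ = 15.0×2.24×56.5 + 28.1×2.24×10.7 = 2571.9
Σ ṁᵢCp,ᵢ = 15.0×2.24 + 28.1×2.24 = 96.544
T_out = 2571.9 / 96.544 = 26.64 °C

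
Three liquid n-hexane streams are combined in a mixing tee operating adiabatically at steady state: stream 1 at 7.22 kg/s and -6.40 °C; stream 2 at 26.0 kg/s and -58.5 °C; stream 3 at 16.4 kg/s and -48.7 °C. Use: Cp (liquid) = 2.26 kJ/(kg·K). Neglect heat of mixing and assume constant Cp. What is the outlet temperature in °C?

T_out = -47.7 °C

No heat crosses the boundary, so H_out = H_in.
Σ ṁᵢCp,ᵢTᵢ = 7.22×2.26×-6.40 + 26.0×2.26×-58.5 + 16.4×2.26×-48.7 = -5346.9
Σ ṁᵢCp,ᵢ = 7.22×2.26 + 26.0×2.26 + 16.4×2.26 = 112.14
T_out = -5346.9 / 112.14 = -47.68 °C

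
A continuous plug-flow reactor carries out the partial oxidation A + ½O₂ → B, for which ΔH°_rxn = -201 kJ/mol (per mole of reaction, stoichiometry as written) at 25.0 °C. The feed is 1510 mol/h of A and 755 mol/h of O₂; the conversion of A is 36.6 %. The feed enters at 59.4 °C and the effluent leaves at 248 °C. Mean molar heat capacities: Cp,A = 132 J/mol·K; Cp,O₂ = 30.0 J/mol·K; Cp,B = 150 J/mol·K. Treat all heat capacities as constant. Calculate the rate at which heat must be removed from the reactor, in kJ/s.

Q_out = 19.1 kJ/s

Extent of reaction ξ = 0.366 × 1510 = 552.66 mol/h
Reaction term: ξ·ΔH°_rxn = 552.66 × -201 = -111080 kJ/h
Sensible, feed 59.4→25 °C: -7635.8 kJ/h
Outlet flows (mol/h): A 957.34, O₂ 478.67, B 552.66
Sensible, products 25→248 °C: 49869 kJ/h
Q = ΔH = -68851 kJ/h = -19.125 kW
Heat removed = 19.125 kJ/s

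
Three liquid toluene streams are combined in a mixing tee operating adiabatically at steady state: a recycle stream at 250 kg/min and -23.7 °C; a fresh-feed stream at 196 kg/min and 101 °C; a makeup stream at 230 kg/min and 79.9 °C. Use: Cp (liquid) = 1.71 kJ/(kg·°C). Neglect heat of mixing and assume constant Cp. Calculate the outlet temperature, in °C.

T_out = 47.7 °C

Energy balance with Q = 0: Σ ṁᵢCp,ᵢ(T_out − Tᵢ) = 0
T_out = Σ ṁᵢCp,ᵢTᵢ / Σ ṁᵢCp,ᵢ
      = 55144 / 1156 = 47.704 °C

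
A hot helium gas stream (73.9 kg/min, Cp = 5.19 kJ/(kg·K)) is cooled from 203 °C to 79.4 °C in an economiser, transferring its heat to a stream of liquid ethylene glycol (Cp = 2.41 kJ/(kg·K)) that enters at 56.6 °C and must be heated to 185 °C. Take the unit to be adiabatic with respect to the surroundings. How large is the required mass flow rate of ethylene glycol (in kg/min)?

ṁ_c = 153 kg/min

Heat released by hot stream: Q = 73.9 × 5.19 × (203 − 79.4) = 47406 kJ/min
Energy balance on cold side (adiabatic exchanger): Q = ṁ_c·Cp_c·(T_c,out − T_c,in)
ṁ_c = 47406 / [2.41 × (185 − 56.6)] = 153.2 kg/min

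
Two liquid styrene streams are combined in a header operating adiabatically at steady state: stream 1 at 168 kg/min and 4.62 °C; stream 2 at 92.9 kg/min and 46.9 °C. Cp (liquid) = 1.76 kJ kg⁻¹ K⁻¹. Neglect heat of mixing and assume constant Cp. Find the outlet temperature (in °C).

T_out = 19.7 °C

No heat crosses the boundary, so H_out = H_in.
Σ ṁᵢCp,ᵢTᵢ = 168×1.76×4.62 + 92.9×1.76×46.9 = 9034.4
Σ ṁᵢCp,ᵢ = 168×1.76 + 92.9×1.76 = 459.18
T_out = 9034.4 / 459.18 = 19.675 °C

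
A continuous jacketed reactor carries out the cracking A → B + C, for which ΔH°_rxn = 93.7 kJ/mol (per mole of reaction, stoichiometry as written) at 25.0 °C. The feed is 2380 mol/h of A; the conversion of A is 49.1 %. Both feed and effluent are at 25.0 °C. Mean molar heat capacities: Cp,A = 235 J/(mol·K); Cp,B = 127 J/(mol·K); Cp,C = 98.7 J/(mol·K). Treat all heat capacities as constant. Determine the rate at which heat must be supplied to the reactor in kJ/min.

Q_in = 1820 kJ/min

Extent of reaction ξ = 0.491 × 2380 = 1168.6 mol/h
Reaction term: ξ·ΔH°_rxn = 1168.6 × 93.7 = 109500 kJ/h
Q = ΔH = 109500 kJ/h = 30.416 kW
Heat supplied = 1824.9 kJ/min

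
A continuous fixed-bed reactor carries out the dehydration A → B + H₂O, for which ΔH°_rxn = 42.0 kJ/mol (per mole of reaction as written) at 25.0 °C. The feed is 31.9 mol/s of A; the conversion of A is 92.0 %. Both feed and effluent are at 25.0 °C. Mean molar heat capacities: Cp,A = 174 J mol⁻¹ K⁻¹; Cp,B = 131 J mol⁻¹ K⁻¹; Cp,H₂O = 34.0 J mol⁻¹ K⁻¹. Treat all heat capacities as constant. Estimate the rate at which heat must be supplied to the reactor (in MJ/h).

Extent of reaction ξ = 0.920 × 31.9 = 29.348 mol/s
Reaction term: ξ·ΔH°_rxn = 29.348 × 42.0 = 1232.6 kJ/s
Q = ΔH = 1232.6 kJ/s = 1232.6 kW
Heat supplied = 4437.4 MJ/h

Q_in = 4440 MJ/h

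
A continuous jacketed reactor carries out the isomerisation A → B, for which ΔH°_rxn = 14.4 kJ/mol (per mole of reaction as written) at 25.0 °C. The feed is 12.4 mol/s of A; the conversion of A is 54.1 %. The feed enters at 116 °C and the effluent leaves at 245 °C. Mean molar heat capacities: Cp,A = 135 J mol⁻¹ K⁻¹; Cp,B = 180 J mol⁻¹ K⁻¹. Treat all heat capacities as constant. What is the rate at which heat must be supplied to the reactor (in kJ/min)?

Q_in = 22700 kJ/min

Extent of reaction ξ = 0.541 × 12.4 = 6.7084 mol/s
Reaction term: ξ·ΔH°_rxn = 6.7084 × 14.4 = 96.601 kJ/s
Sensible, feed 116→25 °C: -152.33 kJ/s
Outlet flows (mol/s): A 5.6916, B 6.7084
Sensible, products 25→245 °C: 434.69 kJ/s
Q = ΔH = 378.96 kJ/s = 378.96 kW
Heat supplied = 22738 kJ/min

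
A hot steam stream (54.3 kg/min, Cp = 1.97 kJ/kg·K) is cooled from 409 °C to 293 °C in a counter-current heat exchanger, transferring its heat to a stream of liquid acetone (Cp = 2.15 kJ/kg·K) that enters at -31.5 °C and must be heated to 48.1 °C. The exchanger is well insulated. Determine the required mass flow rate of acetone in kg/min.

Heat released by hot stream: Q = 54.3 × 1.97 × (409 − 293) = 12409 kJ/min
Energy balance on cold side (adiabatic exchanger): Q = ṁ_c·Cp_c·(T_c,out − T_c,in)
ṁ_c = 12409 / [2.15 × (48.1 − -31.5)] = 72.506 kg/min

ṁ_c = 72.5 kg/min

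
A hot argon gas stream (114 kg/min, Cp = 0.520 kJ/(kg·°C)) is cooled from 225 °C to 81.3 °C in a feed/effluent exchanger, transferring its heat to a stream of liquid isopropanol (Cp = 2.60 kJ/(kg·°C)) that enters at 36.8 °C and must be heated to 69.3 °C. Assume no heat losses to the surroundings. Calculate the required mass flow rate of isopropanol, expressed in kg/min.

Heat released by hot stream: Q = 114 × 0.520 × (225 − 81.3) = 8518.5 kJ/min
Energy balance on cold side (adiabatic exchanger): Q = ṁ_c·Cp_c·(T_c,out − T_c,in)
ṁ_c = 8518.5 / [2.60 × (69.3 − 36.8)] = 100.81 kg/min

ṁ_c = 101 kg/min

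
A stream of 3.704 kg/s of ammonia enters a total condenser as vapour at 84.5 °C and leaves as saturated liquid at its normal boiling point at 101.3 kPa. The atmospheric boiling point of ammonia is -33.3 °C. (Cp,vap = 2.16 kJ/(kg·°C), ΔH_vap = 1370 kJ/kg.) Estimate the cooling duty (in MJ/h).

vapour 84.5→-33.3 °C: -254.45 kJ/kg
condensation at -33.3 °C: -1370 kJ/kg
Δh = -254.45 + -1370 = -1624.4 kJ/kg
Q = ṁ·Δh = 3.704 kg/s × -1624.4 kJ/kg = -6017 kJ/s
|Q| = 6017 kW = 21661 MJ/h

Q_c = 21700 MJ/h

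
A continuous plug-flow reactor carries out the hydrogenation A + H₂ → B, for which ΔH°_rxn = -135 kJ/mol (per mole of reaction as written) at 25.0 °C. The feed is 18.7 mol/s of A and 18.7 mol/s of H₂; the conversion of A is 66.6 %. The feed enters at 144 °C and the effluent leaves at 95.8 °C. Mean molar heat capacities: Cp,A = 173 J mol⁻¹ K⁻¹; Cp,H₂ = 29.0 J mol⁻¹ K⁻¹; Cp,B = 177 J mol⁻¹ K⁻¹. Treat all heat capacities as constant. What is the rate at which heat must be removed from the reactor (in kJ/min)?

Q_out = 113000 kJ/min

Extent of reaction ξ = 0.666 × 18.7 = 12.454 mol/s
Reaction term: ξ·ΔH°_rxn = 12.454 × -135 = -1681.3 kJ/s
Sensible, feed 144→25 °C: -449.51 kJ/s
Outlet flows (mol/s): A 6.2458, H₂ 6.2458, B 12.454
Sensible, products 25→95.8 °C: 245.4 kJ/s
Q = ΔH = -1885.4 kJ/s = -1885.4 kW
Heat removed = 113130 kJ/min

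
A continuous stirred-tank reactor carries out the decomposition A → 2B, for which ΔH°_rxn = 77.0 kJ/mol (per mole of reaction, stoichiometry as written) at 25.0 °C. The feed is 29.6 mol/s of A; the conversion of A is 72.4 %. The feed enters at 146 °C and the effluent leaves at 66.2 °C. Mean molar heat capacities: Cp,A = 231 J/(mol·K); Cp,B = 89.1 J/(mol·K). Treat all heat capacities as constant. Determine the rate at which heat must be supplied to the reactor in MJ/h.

Extent of reaction ξ = 0.724 × 29.6 = 21.43 mol/s
Reaction term: ξ·ΔH°_rxn = 21.43 × 77.0 = 1650.1 kJ/s
Sensible, feed 146→25 °C: -827.35 kJ/s
Outlet flows (mol/s): A 8.1696, B 42.861
Sensible, products 25→66.2 °C: 235.09 kJ/s
Q = ΔH = 1057.9 kJ/s = 1057.9 kW
Heat supplied = 3808.4 MJ/h

Q_in = 3810 MJ/h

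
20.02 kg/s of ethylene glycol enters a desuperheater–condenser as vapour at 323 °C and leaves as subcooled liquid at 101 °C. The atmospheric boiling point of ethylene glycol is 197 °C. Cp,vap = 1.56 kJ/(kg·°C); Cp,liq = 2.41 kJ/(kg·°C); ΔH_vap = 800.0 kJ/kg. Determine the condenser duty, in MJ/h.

Q_c = 88500 MJ/h

vapour 323→197 °C: -196.56 kJ/kg
condensation at 197 °C: -800 kJ/kg
liquid 197→101 °C: -231.36 kJ/kg
Δh = -196.56 + -800 + -231.36 = -1227.9 kJ/kg
Q = ṁ·Δh = 20.02 kg/s × -1227.9 kJ/kg = -24583 kJ/s
|Q| = 24583 kW = 88499 MJ/h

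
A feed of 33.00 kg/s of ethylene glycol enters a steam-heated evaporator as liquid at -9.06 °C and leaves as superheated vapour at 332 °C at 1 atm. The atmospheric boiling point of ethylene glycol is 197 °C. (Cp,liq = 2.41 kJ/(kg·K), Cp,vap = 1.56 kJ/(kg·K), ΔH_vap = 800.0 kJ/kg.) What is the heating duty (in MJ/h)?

liquid -9.06→197 °C: 496.6 kJ/kg
vaporisation at 197 °C: 800 kJ/kg
vapour 197→332 °C: 210.6 kJ/kg
Δh = 496.6 + 800 + 210.6 = 1507.2 kJ/kg
Q = ṁ·Δh = 33.00 kg/s × 1507.2 kJ/kg = 49738 kJ/s
|Q| = 49738 kW = 179060 MJ/h

Q = 179000 MJ/h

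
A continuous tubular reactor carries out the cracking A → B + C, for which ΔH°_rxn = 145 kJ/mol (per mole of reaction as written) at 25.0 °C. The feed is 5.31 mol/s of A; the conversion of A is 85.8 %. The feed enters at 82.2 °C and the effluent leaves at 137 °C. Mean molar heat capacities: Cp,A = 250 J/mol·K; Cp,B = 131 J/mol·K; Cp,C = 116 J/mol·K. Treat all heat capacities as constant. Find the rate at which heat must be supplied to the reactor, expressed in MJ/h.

Extent of reaction ξ = 0.858 × 5.31 = 4.556 mol/s
Reaction term: ξ·ΔH°_rxn = 4.556 × 145 = 660.62 kJ/s
Sensible, feed 82.2→25 °C: -75.933 kJ/s
Outlet flows (mol/s): A 0.75402, B 4.556, C 4.556
Sensible, products 25→137 °C: 147.15 kJ/s
Q = ΔH = 731.83 kJ/s = 731.83 kW
Heat supplied = 2634.6 MJ/h

Q_in = 2630 MJ/h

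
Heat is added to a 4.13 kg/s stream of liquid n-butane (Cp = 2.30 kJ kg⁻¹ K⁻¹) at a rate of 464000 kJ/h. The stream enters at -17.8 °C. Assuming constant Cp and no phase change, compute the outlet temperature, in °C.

Q = 464000 kJ/h = 128.89 kJ/s
ΔT = Q/(ṁ·Cp) = 128.89/(4.13×2.30) = 13.569 K
T_out = -17.8 + 13.569 = -4.2313 °C

T_out = -4.23 °C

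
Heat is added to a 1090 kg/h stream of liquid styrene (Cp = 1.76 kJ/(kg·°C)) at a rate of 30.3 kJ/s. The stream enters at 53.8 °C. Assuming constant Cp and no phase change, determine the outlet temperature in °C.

Q = 30.3 kJ/s = 109080 kJ/h
ΔT = Q/(ṁ·Cp) = 109080/(1090×1.76) = 56.86 K
T_out = 53.8 + 56.86 = 110.66 °C

T_out = 111 °C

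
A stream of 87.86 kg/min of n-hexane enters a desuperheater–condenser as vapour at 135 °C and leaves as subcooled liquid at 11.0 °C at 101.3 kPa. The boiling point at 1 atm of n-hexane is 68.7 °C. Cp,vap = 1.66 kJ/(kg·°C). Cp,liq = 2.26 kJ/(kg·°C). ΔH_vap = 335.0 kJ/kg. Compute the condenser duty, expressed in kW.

vapour 135→68.7 °C: -110.06 kJ/kg
condensation at 68.7 °C: -335 kJ/kg
liquid 68.7→11.0 °C: -130.4 kJ/kg
Δh = -110.06 + -335 + -130.4 = -575.46 kJ/kg
Q = ṁ·Δh = 87.86 kg/min × -575.46 kJ/kg = -50560 kJ/min
|Q| = 842.67 kW

Q_c = 843 kW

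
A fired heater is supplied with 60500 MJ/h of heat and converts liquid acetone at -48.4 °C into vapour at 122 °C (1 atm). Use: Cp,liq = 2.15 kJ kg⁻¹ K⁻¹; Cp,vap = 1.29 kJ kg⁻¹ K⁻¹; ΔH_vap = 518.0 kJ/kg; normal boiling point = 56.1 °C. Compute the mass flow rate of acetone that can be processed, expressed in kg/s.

ṁ = 20.3 kg/s

Δh = 2.15×(56.1−-48.4) + 518.0 + 1.29×(122−56.1) = 827.69 kJ/kg
Q = 60500 MJ/h = 16806 kJ/s = 16806 kJ/s
ṁ = Q/Δh = 16806 / 827.69 = 20.304 kg/s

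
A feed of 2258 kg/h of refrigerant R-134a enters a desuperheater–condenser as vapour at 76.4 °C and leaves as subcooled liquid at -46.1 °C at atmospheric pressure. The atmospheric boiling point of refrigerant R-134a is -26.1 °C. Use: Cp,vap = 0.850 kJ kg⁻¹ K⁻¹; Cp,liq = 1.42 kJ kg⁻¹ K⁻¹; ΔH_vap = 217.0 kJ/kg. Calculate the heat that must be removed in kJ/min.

Q_c = 12500 kJ/min

vapour 76.4→-26.1 °C: -87.125 kJ/kg
condensation at -26.1 °C: -217 kJ/kg
liquid -26.1→-46.1 °C: -28.4 kJ/kg
Δh = -87.125 + -217 + -28.4 = -332.52 kJ/kg
Q = ṁ·Δh = 2258 kg/h × -332.52 kJ/kg = -750840 kJ/h
|Q| = 208.57 kW = 12514 kJ/min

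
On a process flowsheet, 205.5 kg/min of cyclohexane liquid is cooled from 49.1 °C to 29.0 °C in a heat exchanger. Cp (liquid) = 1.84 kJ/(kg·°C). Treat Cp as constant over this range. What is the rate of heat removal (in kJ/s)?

Q = ṁ·Cp·ΔT = 205.5 × 1.84 × (29.0 − 49.1) = -7600.2 kJ/min
Converting: 7600.2 / 60 s = 126.67 kW

Q_c = 127 kJ/s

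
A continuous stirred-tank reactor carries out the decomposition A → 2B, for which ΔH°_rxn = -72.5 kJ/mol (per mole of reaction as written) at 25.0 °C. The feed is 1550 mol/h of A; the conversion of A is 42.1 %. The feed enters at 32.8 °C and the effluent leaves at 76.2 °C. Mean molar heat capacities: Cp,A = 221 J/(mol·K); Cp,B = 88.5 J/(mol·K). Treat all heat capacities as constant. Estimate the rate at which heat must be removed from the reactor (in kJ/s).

Extent of reaction ξ = 0.421 × 1550 = 652.55 mol/h
Reaction term: ξ·ΔH°_rxn = 652.55 × -72.5 = -47310 kJ/h
Sensible, feed 32.8→25 °C: -2671.9 kJ/h
Outlet flows (mol/h): A 897.45, B 1305.1
Sensible, products 25→76.2 °C: 16068 kJ/h
Q = ΔH = -33913 kJ/h = -9.4204 kW
Heat removed = 9.4204 kJ/s

Q_out = 9.42 kJ/s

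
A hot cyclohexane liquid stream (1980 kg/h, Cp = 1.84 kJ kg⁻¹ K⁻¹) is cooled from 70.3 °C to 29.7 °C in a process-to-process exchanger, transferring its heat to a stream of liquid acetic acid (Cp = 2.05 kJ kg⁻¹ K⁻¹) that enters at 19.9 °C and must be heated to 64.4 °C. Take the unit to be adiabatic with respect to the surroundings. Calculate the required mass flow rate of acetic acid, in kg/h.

Heat released by hot stream: Q = 1980 × 1.84 × (70.3 − 29.7) = 147910 kJ/h
Energy balance on cold side (adiabatic exchanger): Q = ṁ_c·Cp_c·(T_c,out − T_c,in)
ṁ_c = 147910 / [2.05 × (64.4 − 19.9)] = 1621.4 kg/h

ṁ_c = 1620 kg/h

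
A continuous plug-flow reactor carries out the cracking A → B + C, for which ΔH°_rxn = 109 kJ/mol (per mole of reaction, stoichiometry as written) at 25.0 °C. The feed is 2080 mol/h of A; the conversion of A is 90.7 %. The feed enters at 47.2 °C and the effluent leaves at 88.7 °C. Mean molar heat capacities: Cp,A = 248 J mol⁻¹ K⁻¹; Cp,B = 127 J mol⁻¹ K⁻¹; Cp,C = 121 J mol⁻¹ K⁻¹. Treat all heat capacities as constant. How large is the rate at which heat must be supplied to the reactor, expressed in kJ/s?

Extent of reaction ξ = 0.907 × 2080 = 1886.6 mol/h
Reaction term: ξ·ΔH°_rxn = 1886.6 × 109 = 205640 kJ/h
Sensible, feed 47.2→25 °C: -11452 kJ/h
Outlet flows (mol/h): A 193.44, B 1886.6, C 1886.6
Sensible, products 25→88.7 °C: 32859 kJ/h
Q = ΔH = 227040 kJ/h = 63.067 kW
Heat supplied = 63.067 kJ/s

Q_in = 63.1 kJ/s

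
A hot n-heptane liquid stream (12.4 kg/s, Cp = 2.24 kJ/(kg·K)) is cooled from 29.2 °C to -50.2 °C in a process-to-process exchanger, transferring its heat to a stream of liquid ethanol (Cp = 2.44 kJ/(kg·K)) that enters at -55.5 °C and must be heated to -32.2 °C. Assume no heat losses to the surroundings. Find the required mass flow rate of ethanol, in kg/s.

Heat released by hot stream: Q = 12.4 × 2.24 × (29.2 − -50.2) = 2205.4 kJ/s
Energy balance on cold side (adiabatic exchanger): Q = ṁ_c·Cp_c·(T_c,out − T_c,in)
ṁ_c = 2205.4 / [2.44 × (-32.2 − -55.5)] = 38.792 kg/s

ṁ_c = 38.8 kg/s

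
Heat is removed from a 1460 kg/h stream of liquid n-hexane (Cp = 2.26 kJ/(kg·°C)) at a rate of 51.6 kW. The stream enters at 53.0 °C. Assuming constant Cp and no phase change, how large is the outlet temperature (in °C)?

T_out = -3.30 °C

Q = 51.6 kW = 185760 kJ/h
ΔT = Q/(ṁ·Cp) = 185760/(1460×2.26) = 56.298 K
T_out = 53.0 − 56.298 = -3.2977 °C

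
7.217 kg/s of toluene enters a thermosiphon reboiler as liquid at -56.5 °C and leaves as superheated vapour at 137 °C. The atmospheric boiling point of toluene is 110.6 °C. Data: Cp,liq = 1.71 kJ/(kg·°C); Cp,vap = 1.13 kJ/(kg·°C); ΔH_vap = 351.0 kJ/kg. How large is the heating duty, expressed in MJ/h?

liquid -56.5→110.6 °C: 285.74 kJ/kg
vaporisation at 110.6 °C: 351 kJ/kg
vapour 110.6→137 °C: 29.832 kJ/kg
Δh = 285.74 + 351 + 29.832 = 666.57 kJ/kg
Q = ṁ·Δh = 7.217 kg/s × 666.57 kJ/kg = 4810.7 kJ/s
|Q| = 4810.7 kW = 17318 MJ/h

Q = 17300 MJ/h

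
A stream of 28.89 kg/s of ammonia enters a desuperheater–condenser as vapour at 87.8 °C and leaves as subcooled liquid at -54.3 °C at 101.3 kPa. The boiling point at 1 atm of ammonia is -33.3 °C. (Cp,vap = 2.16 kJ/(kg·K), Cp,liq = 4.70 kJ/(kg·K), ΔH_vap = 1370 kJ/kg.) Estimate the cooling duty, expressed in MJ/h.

vapour 87.8→-33.3 °C: -261.58 kJ/kg
condensation at -33.3 °C: -1370 kJ/kg
liquid -33.3→-54.3 °C: -98.7 kJ/kg
Δh = -261.58 + -1370 + -98.7 = -1730.3 kJ/kg
Q = ṁ·Δh = 28.89 kg/s × -1730.3 kJ/kg = -49988 kJ/s
|Q| = 49988 kW = 179960 MJ/h

Q_c = 180000 MJ/h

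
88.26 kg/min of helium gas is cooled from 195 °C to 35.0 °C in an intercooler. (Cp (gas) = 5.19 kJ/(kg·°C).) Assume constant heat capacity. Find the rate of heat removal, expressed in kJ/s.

Q = ṁ·Cp·ΔT = 88.26 × 5.19 × (35.0 − 195) = -73291 kJ/min
Converting: 73291 / 60 s = 1221.5 kW

Q_c = 1220 kJ/s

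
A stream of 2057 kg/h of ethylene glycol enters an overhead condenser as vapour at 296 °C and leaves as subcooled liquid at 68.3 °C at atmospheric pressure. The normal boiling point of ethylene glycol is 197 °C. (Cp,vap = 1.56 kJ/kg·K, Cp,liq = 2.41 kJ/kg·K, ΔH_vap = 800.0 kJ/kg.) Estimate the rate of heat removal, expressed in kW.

vapour 296→197 °C: -154.44 kJ/kg
condensation at 197 °C: -800 kJ/kg
liquid 197→68.3 °C: -310.17 kJ/kg
Δh = -154.44 + -800 + -310.17 = -1264.6 kJ/kg
Q = ṁ·Δh = 2057 kg/h × -1264.6 kJ/kg = -2.6013e+06 kJ/h
|Q| = 722.58 kW

Q_c = 723 kW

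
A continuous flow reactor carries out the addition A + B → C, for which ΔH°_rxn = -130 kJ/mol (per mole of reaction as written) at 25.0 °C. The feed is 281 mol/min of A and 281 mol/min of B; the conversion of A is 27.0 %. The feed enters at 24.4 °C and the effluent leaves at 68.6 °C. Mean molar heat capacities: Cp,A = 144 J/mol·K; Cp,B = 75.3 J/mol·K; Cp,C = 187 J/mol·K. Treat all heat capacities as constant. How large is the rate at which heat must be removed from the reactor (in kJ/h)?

Extent of reaction ξ = 0.270 × 281 = 75.87 mol/min
Reaction term: ξ·ΔH°_rxn = 75.87 × -130 = -9863.1 kJ/min
Sensible, feed 24.4→25 °C: 36.974 kJ/min
Outlet flows (mol/min): A 205.13, B 205.13, C 75.87
Sensible, products 25→68.6 °C: 2579.9 kJ/min
Q = ΔH = -7246.2 kJ/min = -120.77 kW
Heat removed = 434770 kJ/h

Q_out = 435000 kJ/h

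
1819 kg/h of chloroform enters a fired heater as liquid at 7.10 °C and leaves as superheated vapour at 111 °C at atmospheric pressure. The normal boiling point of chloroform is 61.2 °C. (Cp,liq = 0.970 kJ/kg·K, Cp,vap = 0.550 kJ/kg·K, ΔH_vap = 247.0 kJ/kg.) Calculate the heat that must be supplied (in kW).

liquid 7.10→61.2 °C: 52.477 kJ/kg
vaporisation at 61.2 °C: 247 kJ/kg
vapour 61.2→111 °C: 27.39 kJ/kg
Δh = 52.477 + 247 + 27.39 = 326.87 kJ/kg
Q = ṁ·Δh = 1819 kg/h × 326.87 kJ/kg = 594570 kJ/h
|Q| = 165.16 kW

Q = 165 kW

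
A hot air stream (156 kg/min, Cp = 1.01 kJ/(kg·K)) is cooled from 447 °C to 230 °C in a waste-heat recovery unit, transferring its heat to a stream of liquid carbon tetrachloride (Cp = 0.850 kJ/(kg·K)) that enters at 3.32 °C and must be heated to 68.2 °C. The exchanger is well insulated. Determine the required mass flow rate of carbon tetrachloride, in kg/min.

Heat released by hot stream: Q = 156 × 1.01 × (447 − 230) = 34191 kJ/min
Energy balance on cold side (adiabatic exchanger): Q = ṁ_c·Cp_c·(T_c,out − T_c,in)
ṁ_c = 34191 / [0.850 × (68.2 − 3.32)] = 619.98 kg/min

ṁ_c = 620 kg/min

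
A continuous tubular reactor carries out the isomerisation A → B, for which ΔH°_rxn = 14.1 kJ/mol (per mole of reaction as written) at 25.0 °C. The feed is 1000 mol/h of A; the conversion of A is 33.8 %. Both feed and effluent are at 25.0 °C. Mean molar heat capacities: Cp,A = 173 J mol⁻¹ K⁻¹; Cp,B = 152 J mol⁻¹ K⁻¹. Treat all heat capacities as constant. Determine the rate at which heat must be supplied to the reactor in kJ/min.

Q_in = 79.4 kJ/min

Extent of reaction ξ = 0.338 × 1000 = 338 mol/h
Reaction term: ξ·ΔH°_rxn = 338 × 14.1 = 4765.8 kJ/h
Q = ΔH = 4765.8 kJ/h = 1.3238 kW
Heat supplied = 79.43 kJ/min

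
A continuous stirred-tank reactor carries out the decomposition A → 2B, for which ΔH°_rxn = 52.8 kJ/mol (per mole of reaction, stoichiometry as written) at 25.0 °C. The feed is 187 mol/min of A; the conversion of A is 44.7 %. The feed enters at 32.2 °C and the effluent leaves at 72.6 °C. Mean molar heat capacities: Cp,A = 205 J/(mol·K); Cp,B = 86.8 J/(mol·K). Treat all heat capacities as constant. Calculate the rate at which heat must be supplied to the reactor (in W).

Q_in = 97300 W

Extent of reaction ξ = 0.447 × 187 = 83.589 mol/min
Reaction term: ξ·ΔH°_rxn = 83.589 × 52.8 = 4413.5 kJ/min
Sensible, feed 32.2→25 °C: -276.01 kJ/min
Outlet flows (mol/min): A 103.41, B 167.18
Sensible, products 25→72.6 °C: 1699.8 kJ/min
Q = ΔH = 5837.3 kJ/min = 97.288 kW
Heat supplied = 97288 W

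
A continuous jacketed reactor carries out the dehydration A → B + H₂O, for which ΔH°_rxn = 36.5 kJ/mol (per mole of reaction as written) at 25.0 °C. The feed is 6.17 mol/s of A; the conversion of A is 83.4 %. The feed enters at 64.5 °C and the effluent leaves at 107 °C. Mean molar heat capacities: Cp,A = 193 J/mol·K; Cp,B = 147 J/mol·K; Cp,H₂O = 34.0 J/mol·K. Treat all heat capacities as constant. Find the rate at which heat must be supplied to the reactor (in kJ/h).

Q_in = 840000 kJ/h

Extent of reaction ξ = 0.834 × 6.17 = 5.1458 mol/s
Reaction term: ξ·ΔH°_rxn = 5.1458 × 36.5 = 187.82 kJ/s
Sensible, feed 64.5→25 °C: -47.037 kJ/s
Outlet flows (mol/s): A 1.0242, B 5.1458, H₂O 5.1458
Sensible, products 25→107 °C: 92.583 kJ/s
Q = ΔH = 233.37 kJ/s = 233.37 kW
Heat supplied = 840120 kJ/h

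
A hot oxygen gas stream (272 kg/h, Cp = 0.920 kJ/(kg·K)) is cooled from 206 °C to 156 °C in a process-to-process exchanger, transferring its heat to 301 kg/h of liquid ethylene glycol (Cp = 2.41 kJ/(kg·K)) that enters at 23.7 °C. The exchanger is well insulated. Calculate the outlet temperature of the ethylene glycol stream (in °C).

T_c,out = 40.9 °C

Heat released by hot stream: Q = 272 × 0.920 × (206 − 156) = 12512 kJ/h
Energy balance on cold side (adiabatic exchanger): Q = ṁ_c·Cp_c·(T_c,out − T_c,in)
T_c,out = 23.7 + 12512/(301 × 2.41) = 40.948 °C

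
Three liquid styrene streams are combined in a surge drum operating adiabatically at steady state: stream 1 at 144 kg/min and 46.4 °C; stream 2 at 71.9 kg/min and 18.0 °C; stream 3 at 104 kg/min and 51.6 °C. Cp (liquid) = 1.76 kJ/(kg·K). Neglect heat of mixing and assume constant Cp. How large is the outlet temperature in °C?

T_out = 41.7 °C

Energy balance with Q = 0: Σ ṁᵢCp,ᵢ(T_out − Tᵢ) = 0
T_out = Σ ṁᵢCp,ᵢTᵢ / Σ ṁᵢCp,ᵢ
      = 23482 / 563.02 = 41.707 °C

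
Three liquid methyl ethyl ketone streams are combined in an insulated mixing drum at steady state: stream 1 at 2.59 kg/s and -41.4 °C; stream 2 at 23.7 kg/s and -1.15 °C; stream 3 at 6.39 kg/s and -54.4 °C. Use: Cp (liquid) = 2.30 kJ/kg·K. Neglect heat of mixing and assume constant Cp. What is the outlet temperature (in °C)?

Energy balance with Q = 0: Σ ṁᵢCp,ᵢ(T_out − Tᵢ) = 0
Σ ṁᵢCp,ᵢTᵢ = 2.59×2.30×-41.4 + 23.7×2.30×-1.15 + 6.39×2.30×-54.4 = -1108.8
Σ ṁᵢCp,ᵢ = 2.59×2.30 + 23.7×2.30 + 6.39×2.30 = 75.164
T_out = -1108.8 / 75.164 = -14.752 °C

T_out = -14.8 °C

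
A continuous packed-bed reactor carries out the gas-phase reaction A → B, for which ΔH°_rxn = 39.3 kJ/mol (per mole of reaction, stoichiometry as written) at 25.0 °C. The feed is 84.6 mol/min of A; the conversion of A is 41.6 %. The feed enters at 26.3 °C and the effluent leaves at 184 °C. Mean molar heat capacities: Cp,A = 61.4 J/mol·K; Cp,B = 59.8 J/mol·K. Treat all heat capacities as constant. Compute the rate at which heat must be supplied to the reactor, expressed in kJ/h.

Extent of reaction ξ = 0.416 × 84.6 = 35.194 mol/min
Reaction term: ξ·ΔH°_rxn = 35.194 × 39.3 = 1383.1 kJ/min
Sensible, feed 26.3→25 °C: -6.7528 kJ/min
Outlet flows (mol/min): A 49.406, B 35.194
Sensible, products 25→184 °C: 816.96 kJ/min
Q = ΔH = 2193.3 kJ/min = 36.555 kW
Heat supplied = 131600 kJ/h

Q_in = 132000 kJ/h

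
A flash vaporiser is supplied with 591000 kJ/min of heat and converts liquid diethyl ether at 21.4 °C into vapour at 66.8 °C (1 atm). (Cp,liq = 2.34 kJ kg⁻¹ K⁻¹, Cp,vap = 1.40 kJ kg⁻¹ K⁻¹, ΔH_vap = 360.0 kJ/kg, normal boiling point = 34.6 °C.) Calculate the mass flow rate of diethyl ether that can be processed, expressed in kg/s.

Δh = 2.34×(34.6−21.4) + 360.0 + 1.40×(66.8−34.6) = 435.97 kJ/kg
Q = 591000 kJ/min = 9850 kJ/s = 9850 kJ/s
ṁ = Q/Δh = 9850 / 435.97 = 22.593 kg/s

ṁ = 22.6 kg/s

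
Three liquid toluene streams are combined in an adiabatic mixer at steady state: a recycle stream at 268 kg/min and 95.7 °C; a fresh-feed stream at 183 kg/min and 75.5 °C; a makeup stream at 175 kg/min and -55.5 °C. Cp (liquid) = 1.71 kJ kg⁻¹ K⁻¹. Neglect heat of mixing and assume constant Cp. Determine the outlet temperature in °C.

T_out = 47.5 °C

No heat crosses the boundary, so H_out = H_in.
Σ ṁᵢCp,ᵢTᵢ = 268×1.71×95.7 + 183×1.71×75.5 + 175×1.71×-55.5 = 50875
Σ ṁᵢCp,ᵢ = 268×1.71 + 183×1.71 + 175×1.71 = 1070.5
T_out = 50875 / 1070.5 = 47.527 °C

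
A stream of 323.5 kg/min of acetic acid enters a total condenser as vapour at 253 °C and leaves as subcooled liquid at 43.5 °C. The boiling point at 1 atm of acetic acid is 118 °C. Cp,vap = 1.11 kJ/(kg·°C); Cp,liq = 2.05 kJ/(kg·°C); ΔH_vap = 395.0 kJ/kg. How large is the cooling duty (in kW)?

vapour 253→118 °C: -149.85 kJ/kg
condensation at 118 °C: -395 kJ/kg
liquid 118→43.5 °C: -152.72 kJ/kg
Δh = -149.85 + -395 + -152.72 = -697.58 kJ/kg
Q = ṁ·Δh = 323.5 kg/min × -697.58 kJ/kg = -225670 kJ/min
|Q| = 3761.1 kW

Q_c = 3760 kW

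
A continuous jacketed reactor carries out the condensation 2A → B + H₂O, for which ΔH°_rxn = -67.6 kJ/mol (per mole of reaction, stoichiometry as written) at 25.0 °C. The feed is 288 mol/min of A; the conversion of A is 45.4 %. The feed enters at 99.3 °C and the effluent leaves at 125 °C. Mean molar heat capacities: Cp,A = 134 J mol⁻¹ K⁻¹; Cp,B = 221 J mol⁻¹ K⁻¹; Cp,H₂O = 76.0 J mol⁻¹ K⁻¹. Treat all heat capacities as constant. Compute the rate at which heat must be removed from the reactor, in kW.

Extent of reaction ξ = 0.454 × 288 / 2 = 65.376 mol/min
Reaction term: ξ·ΔH°_rxn = 65.376 × -67.6 = -4419.4 kJ/min
Sensible, feed 99.3→25 °C: -2867.4 kJ/min
Outlet flows (mol/min): A 157.25, B 65.376, H₂O 65.376
Sensible, products 25→125 °C: 4048.8 kJ/min
Q = ΔH = -3238 kJ/min = -53.967 kW
Heat removed = 53.967 kW

Q_out = 54.0 kW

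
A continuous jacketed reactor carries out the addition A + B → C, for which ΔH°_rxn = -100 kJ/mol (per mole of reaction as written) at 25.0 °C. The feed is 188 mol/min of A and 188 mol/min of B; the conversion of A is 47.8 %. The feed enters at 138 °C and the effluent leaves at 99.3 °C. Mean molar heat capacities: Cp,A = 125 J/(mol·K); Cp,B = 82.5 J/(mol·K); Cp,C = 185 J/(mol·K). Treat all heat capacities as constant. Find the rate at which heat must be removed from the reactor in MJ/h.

Extent of reaction ξ = 0.478 × 188 = 89.864 mol/min
Reaction term: ξ·ΔH°_rxn = 89.864 × -100 = -8986.4 kJ/min
Sensible, feed 138→25 °C: -4408.1 kJ/min
Outlet flows (mol/min): A 98.136, B 98.136, C 89.864
Sensible, products 25→99.3 °C: 2748.2 kJ/min
Q = ΔH = -10646 kJ/min = -177.44 kW
Heat removed = 638.78 MJ/h

Q_out = 639 MJ/h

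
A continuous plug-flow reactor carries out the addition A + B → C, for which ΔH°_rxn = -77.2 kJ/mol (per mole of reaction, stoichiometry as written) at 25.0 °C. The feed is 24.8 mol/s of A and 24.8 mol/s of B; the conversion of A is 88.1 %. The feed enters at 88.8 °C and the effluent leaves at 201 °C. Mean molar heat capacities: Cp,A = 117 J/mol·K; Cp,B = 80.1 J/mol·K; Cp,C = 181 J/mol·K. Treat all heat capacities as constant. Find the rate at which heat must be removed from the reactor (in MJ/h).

Q_out = 4320 MJ/h

Extent of reaction ξ = 0.881 × 24.8 = 21.849 mol/s
Reaction term: ξ·ΔH°_rxn = 21.849 × -77.2 = -1686.7 kJ/s
Sensible, feed 88.8→25 °C: -311.86 kJ/s
Outlet flows (mol/s): A 2.9512, B 2.9512, C 21.849
Sensible, products 25→201 °C: 798.39 kJ/s
Q = ΔH = -1200.2 kJ/s = -1200.2 kW
Heat removed = 4320.7 MJ/h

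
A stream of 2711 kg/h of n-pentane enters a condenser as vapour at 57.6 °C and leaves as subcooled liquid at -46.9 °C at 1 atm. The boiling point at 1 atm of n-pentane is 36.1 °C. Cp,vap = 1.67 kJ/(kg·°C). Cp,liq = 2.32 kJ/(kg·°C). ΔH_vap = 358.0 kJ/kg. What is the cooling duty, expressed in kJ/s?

vapour 57.6→36.1 °C: -35.905 kJ/kg
condensation at 36.1 °C: -358 kJ/kg
liquid 36.1→-46.9 °C: -192.56 kJ/kg
Δh = -35.905 + -358 + -192.56 = -586.46 kJ/kg
Q = ṁ·Δh = 2711 kg/h × -586.46 kJ/kg = -1.5899e+06 kJ/h
|Q| = 441.64 kW

Q_c = 442 kJ/s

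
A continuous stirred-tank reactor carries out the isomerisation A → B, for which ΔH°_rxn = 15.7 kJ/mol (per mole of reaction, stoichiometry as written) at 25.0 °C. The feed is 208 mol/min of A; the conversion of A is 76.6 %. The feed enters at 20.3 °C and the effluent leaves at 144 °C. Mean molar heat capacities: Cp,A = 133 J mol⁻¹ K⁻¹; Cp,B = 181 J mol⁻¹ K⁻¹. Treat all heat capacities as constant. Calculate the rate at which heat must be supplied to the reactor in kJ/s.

Q_in = 114 kJ/s

Extent of reaction ξ = 0.766 × 208 = 159.33 mol/min
Reaction term: ξ·ΔH°_rxn = 159.33 × 15.7 = 2501.4 kJ/min
Sensible, feed 20.3→25 °C: 130.02 kJ/min
Outlet flows (mol/min): A 48.672, B 159.33
Sensible, products 25→144 °C: 4202.1 kJ/min
Q = ΔH = 6833.6 kJ/min = 113.89 kW
Heat supplied = 113.89 kJ/s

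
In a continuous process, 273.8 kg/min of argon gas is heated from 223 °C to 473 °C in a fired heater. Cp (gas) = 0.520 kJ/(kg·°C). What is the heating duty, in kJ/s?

Q = ṁ·Cp·ΔT = 273.8 × 0.520 × (473 − 223) = 35594 kJ/min
Converting: 35594 / 60 s = 593.23 kW

Q = 593 kJ/s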